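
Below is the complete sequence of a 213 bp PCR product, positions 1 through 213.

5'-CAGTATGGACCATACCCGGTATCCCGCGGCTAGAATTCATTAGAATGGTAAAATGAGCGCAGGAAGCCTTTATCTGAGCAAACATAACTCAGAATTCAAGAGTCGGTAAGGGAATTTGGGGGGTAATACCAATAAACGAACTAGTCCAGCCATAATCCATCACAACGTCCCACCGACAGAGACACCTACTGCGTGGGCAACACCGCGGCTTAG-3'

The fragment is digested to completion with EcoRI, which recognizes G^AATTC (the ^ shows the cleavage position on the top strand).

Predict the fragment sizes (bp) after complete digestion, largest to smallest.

121, 59, 33 bp

EcoRI sites (GAATTC) start at positions 33, 92.
EcoRI cuts after the first base of each site, so after positions 33, 92.
Linear molecule, 2 cuts → 3 fragments:
  1–33 → 33 bp
  34–92 → 59 bp
  93–213 → 121 bp
Sorted largest to smallest: 121, 59, 33 bp.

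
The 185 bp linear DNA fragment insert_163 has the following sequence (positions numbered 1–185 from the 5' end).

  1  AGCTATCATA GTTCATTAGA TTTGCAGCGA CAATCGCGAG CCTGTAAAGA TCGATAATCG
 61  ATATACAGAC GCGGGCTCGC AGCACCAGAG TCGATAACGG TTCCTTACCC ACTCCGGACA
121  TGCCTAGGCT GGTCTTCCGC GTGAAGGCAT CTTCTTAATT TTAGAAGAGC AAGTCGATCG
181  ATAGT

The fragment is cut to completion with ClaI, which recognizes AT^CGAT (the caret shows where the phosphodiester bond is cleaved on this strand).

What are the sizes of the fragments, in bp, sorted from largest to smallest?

ClaI sites (ATCGAT) start at positions 50, 57, 177.
ClaI cuts after base 2 of each site, so after positions 51, 58, 178.
Linear molecule, 3 cuts → 4 fragments:
  1–51 → 51 bp
  52–58 → 7 bp
  59–178 → 120 bp
  179–185 → 7 bp
Sorted largest to smallest: 120, 51, 7, 7 bp.

120, 51, 7, 7 bp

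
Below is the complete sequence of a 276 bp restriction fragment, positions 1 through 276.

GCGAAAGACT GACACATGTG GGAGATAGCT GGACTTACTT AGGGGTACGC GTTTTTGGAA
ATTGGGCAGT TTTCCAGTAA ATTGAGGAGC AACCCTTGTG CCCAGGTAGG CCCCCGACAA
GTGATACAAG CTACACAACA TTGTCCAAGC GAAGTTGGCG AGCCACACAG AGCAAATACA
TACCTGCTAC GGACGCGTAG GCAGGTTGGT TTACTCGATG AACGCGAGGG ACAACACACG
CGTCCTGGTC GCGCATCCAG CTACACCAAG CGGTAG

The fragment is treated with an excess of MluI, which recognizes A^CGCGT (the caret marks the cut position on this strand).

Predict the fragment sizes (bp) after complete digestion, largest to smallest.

MluI sites (ACGCGT) start at positions 47, 193, 238.
MluI cuts after the first base of each site, so after positions 47, 193, 238.
Linear molecule, 3 cuts → 4 fragments:
  1–47 → 47 bp
  48–193 → 146 bp
  194–238 → 45 bp
  239–276 → 38 bp
Sorted largest to smallest: 146, 47, 45, 38 bp.

146, 47, 45, 38 bp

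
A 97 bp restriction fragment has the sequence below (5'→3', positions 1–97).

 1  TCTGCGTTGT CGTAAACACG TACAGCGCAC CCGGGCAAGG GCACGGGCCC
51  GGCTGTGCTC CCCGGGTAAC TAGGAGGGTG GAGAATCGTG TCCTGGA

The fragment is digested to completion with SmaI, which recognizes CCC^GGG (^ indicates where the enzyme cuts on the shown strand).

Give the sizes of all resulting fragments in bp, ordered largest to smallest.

34, 32, 31 bp

SmaI sites (CCCGGG) start at positions 30, 61.
SmaI cuts after base 3 of each site, so after positions 32, 63.
Linear molecule, 2 cuts → 3 fragments:
  1–32 → 32 bp
  33–63 → 31 bp
  64–97 → 34 bp
Sorted largest to smallest: 34, 32, 31 bp.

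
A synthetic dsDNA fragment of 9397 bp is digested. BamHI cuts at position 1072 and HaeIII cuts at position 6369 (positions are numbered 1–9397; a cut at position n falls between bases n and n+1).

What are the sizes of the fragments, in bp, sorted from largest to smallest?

5297, 3028, 1072 bp

Combined cut positions (sorted): 1072, 6369.
Linear molecule, 2 cuts → 3 fragments:
  1072 − 0 = 1072 bp
  6369 − 1072 = 5297 bp
  9397 − 6369 = 3028 bp
Sorted largest to smallest: 5297, 3028, 1072 bp.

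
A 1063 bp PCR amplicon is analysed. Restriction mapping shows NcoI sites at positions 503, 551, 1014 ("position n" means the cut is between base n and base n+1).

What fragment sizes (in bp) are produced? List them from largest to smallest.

503, 463, 49, 48 bp

Linear molecule, 3 cuts → 4 fragments:
  503 − 0 = 503 bp
  551 − 503 = 48 bp
  1014 − 551 = 463 bp
  1063 − 1014 = 49 bp
Sorted largest to smallest: 503, 463, 49, 48 bp.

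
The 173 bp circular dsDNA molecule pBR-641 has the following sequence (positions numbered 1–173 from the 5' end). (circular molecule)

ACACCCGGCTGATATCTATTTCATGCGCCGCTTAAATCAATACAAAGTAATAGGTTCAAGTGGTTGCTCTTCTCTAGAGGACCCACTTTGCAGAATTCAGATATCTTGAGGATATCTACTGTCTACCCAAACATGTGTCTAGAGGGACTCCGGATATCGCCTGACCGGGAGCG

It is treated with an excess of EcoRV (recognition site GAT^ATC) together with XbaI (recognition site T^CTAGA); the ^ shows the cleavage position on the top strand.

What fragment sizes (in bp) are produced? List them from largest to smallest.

60, 31, 29, 25, 17, 11 bp

EcoRV sites (GATATC) start at positions 11, 100, 111, 153.
EcoRV cuts after base 3 of each site, so after positions 13, 102, 113, 155.
XbaI sites (TCTAGA) start at positions 73, 138.
XbaI cuts after the first base of each site, so after positions 73, 138.
Combined cut positions: 13, 73, 102, 113, 138, 155.
Circular molecule, 6 cuts → 6 fragments:
  14–73 → 60 bp
  74–102 → 29 bp
  103–113 → 11 bp
  114–138 → 25 bp
  139–155 → 17 bp
  156–173 then 1–13 → 18 + 13 = 31 bp
Sorted largest to smallest: 60, 31, 29, 25, 17, 11 bp.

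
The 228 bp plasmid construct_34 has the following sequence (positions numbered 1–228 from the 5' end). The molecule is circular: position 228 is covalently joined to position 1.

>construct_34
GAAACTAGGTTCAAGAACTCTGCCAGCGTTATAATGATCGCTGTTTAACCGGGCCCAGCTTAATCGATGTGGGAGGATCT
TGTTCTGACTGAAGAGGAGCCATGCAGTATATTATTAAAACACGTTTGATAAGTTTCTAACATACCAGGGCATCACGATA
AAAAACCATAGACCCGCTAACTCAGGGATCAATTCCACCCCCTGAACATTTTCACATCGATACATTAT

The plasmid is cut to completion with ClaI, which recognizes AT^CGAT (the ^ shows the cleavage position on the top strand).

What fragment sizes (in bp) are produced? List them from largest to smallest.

153, 75 bp

ClaI sites (ATCGAT) start at positions 63, 216.
ClaI cuts after base 2 of each site, so after positions 64, 217.
Circular molecule, 2 cuts → 2 fragments:
  65–217 → 153 bp
  218–228 then 1–64 → 11 + 64 = 75 bp
Sorted largest to smallest: 153, 75 bp.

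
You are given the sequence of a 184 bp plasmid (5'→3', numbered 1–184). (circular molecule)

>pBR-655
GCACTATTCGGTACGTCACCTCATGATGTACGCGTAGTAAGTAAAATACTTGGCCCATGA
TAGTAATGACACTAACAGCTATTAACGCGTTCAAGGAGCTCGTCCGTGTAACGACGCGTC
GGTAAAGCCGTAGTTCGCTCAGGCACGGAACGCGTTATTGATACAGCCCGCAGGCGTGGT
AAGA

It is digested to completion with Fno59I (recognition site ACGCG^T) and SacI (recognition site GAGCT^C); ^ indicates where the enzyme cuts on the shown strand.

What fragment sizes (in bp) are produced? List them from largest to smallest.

64, 55, 36, 18, 11 bp

Fno59I sites (ACGCGT) start at positions 30, 85, 114, 150.
Fno59I cuts after base 5 of each site (before the last base), so after positions 34, 89, 118, 154.
The SacI site (GAGCTC) starts at position 96.
SacI cuts after base 5 of each site (before the last base), so after position 100.
Combined cut positions: 34, 89, 100, 118, 154.
Circular molecule, 5 cuts → 5 fragments:
  35–89 → 55 bp
  90–100 → 11 bp
  101–118 → 18 bp
  119–154 → 36 bp
  155–184 then 1–34 → 30 + 34 = 64 bp
Sorted largest to smallest: 64, 55, 36, 18, 11 bp.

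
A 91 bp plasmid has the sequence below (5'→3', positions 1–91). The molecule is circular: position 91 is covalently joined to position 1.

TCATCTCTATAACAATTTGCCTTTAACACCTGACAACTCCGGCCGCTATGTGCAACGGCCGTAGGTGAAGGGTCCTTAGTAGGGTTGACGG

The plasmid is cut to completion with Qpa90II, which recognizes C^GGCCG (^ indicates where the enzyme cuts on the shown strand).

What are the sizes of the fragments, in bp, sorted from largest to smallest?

Qpa90II sites (CGGCCG) start at positions 40, 56.
Qpa90II cuts after the first base of each site, so after positions 40, 56.
Circular molecule, 2 cuts → 2 fragments:
  41–56 → 16 bp
  57–91 then 1–40 → 35 + 40 = 75 bp
Sorted largest to smallest: 75, 16 bp.

75, 16 bp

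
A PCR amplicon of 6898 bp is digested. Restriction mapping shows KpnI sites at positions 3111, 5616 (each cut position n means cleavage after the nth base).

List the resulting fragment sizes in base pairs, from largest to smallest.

Linear molecule, 2 cuts → 3 fragments:
  3111 − 0 = 3111 bp
  5616 − 3111 = 2505 bp
  6898 − 5616 = 1282 bp
Sorted largest to smallest: 3111, 2505, 1282 bp.

3111, 2505, 1282 bp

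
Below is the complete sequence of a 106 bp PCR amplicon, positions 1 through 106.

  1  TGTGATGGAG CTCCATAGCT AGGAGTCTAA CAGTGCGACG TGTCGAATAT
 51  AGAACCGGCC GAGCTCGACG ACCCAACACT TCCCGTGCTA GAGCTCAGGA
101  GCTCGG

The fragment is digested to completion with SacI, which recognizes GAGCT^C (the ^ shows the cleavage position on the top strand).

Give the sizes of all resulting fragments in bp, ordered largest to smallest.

SacI sites (GAGCTC) start at positions 8, 61, 91, 99.
SacI cuts after base 5 of each site (before the last base), so after positions 12, 65, 95, 103.
Linear molecule, 4 cuts → 5 fragments:
  1–12 → 12 bp
  13–65 → 53 bp
  66–95 → 30 bp
  96–103 → 8 bp
  104–106 → 3 bp
Sorted largest to smallest: 53, 30, 12, 8, 3 bp.

53, 30, 12, 8, 3 bp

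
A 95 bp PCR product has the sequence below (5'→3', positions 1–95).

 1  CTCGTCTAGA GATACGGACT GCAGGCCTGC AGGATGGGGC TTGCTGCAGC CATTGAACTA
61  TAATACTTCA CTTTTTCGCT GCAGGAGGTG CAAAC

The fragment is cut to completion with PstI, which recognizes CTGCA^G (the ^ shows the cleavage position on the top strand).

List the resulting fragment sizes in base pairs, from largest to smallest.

35, 23, 17, 12, 8 bp

PstI sites (CTGCAG) start at positions 19, 27, 44, 79.
PstI cuts after base 5 of each site (before the last base), so after positions 23, 31, 48, 83.
Linear molecule, 4 cuts → 5 fragments:
  1–23 → 23 bp
  24–31 → 8 bp
  32–48 → 17 bp
  49–83 → 35 bp
  84–95 → 12 bp
Sorted largest to smallest: 35, 23, 17, 12, 8 bp.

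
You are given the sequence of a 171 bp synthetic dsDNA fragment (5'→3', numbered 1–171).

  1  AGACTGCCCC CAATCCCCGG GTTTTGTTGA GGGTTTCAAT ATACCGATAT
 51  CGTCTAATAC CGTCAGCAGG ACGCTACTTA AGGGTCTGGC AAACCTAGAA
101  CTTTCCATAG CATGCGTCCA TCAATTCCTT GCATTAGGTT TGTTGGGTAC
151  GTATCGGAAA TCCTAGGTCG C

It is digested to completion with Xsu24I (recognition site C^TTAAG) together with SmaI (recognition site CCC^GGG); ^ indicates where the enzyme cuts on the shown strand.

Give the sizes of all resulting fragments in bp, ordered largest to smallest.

94, 59, 18 bp

The Xsu24I site (CTTAAG) starts at position 77.
Xsu24I cuts after the first base of each site, so after position 77.
The SmaI site (CCCGGG) starts at position 16.
SmaI cuts after base 3 of each site, so after position 18.
Combined cut positions: 18, 77.
Linear molecule, 2 cuts → 3 fragments:
  1–18 → 18 bp
  19–77 → 59 bp
  78–171 → 94 bp
Sorted largest to smallest: 94, 59, 18 bp.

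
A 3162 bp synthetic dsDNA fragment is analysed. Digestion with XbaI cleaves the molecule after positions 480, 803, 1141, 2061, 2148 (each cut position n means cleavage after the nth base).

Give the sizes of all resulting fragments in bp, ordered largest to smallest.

1014, 920, 480, 338, 323, 87 bp

Linear molecule, 5 cuts → 6 fragments:
  480 − 0 = 480 bp
  803 − 480 = 323 bp
  1141 − 803 = 338 bp
  2061 − 1141 = 920 bp
  2148 − 2061 = 87 bp
  3162 − 2148 = 1014 bp
Sorted largest to smallest: 1014, 920, 480, 338, 323, 87 bp.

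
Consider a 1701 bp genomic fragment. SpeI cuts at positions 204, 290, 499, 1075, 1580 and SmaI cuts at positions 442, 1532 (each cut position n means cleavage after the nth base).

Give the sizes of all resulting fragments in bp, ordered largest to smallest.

Combined cut positions (sorted): 204, 290, 442, 499, 1075, 1532, 1580.
Linear molecule, 7 cuts → 8 fragments:
  204 − 0 = 204 bp
  290 − 204 = 86 bp
  442 − 290 = 152 bp
  499 − 442 = 57 bp
  1075 − 499 = 576 bp
  1532 − 1075 = 457 bp
  1580 − 1532 = 48 bp
  1701 − 1580 = 121 bp
Sorted largest to smallest: 576, 457, 204, 152, 121, 86, 57, 48 bp.

576, 457, 204, 152, 121, 86, 57, 48 bp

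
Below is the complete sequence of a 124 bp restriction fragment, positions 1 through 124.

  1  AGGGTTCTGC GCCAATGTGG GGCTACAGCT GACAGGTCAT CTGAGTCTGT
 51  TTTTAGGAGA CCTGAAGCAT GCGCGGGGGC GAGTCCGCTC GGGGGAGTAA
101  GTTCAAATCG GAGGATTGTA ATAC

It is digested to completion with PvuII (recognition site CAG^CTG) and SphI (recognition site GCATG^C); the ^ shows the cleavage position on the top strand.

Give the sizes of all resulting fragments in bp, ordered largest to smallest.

The PvuII site (CAGCTG) starts at position 26.
PvuII cuts after base 3 of each site, so after position 28.
The SphI site (GCATGC) starts at position 67.
SphI cuts after base 5 of each site (before the last base), so after position 71.
Combined cut positions: 28, 71.
Linear molecule, 2 cuts → 3 fragments:
  1–28 → 28 bp
  29–71 → 43 bp
  72–124 → 53 bp
Sorted largest to smallest: 53, 43, 28 bp.

53, 43, 28 bp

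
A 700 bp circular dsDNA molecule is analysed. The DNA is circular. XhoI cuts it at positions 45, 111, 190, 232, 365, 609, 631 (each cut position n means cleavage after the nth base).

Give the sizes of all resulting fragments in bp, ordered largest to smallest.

Circular molecule, 7 cuts → 7 fragments:
  111 − 45 = 66 bp
  190 − 111 = 79 bp
  232 − 190 = 42 bp
  365 − 232 = 133 bp
  609 − 365 = 244 bp
  631 − 609 = 22 bp
  wrap: 700 − 631 + 45 = 114 bp
Sorted largest to smallest: 244, 133, 114, 79, 66, 42, 22 bp.

244, 133, 114, 79, 66, 42, 22 bp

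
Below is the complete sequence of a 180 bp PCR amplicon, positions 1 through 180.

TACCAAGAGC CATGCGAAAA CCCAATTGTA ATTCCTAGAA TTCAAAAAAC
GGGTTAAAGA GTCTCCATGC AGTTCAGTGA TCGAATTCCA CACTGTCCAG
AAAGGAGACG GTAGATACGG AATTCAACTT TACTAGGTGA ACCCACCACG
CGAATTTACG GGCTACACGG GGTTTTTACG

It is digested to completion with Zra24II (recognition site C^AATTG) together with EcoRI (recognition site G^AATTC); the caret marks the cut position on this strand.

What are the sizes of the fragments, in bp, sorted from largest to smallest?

The Zra24II site (CAATTG) starts at position 23.
Zra24II cuts after the first base of each site, so after position 23.
EcoRI sites (GAATTC) start at positions 38, 83, 120.
EcoRI cuts after the first base of each site, so after positions 38, 83, 120.
Combined cut positions: 23, 38, 83, 120.
Linear molecule, 4 cuts → 5 fragments:
  1–23 → 23 bp
  24–38 → 15 bp
  39–83 → 45 bp
  84–120 → 37 bp
  121–180 → 60 bp
Sorted largest to smallest: 60, 45, 37, 23, 15 bp.

60, 45, 37, 23, 15 bp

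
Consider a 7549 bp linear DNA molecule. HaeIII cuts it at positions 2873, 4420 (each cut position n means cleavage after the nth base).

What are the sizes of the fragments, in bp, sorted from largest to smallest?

3129, 2873, 1547 bp

Linear molecule, 2 cuts → 3 fragments:
  2873 − 0 = 2873 bp
  4420 − 2873 = 1547 bp
  7549 − 4420 = 3129 bp
Sorted largest to smallest: 3129, 2873, 1547 bp.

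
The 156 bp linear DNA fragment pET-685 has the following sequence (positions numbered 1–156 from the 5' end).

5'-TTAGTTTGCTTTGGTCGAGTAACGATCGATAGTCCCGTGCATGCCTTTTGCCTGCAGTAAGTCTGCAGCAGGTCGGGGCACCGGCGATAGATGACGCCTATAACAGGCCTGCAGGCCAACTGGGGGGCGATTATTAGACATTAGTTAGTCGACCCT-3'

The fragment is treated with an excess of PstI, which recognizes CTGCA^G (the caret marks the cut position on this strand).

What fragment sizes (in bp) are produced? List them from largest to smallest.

56, 46, 43, 11 bp

PstI sites (CTGCAG) start at positions 52, 63, 109.
PstI cuts after base 5 of each site (before the last base), so after positions 56, 67, 113.
Linear molecule, 3 cuts → 4 fragments:
  1–56 → 56 bp
  57–67 → 11 bp
  68–113 → 46 bp
  114–156 → 43 bp
Sorted largest to smallest: 56, 46, 43, 11 bp.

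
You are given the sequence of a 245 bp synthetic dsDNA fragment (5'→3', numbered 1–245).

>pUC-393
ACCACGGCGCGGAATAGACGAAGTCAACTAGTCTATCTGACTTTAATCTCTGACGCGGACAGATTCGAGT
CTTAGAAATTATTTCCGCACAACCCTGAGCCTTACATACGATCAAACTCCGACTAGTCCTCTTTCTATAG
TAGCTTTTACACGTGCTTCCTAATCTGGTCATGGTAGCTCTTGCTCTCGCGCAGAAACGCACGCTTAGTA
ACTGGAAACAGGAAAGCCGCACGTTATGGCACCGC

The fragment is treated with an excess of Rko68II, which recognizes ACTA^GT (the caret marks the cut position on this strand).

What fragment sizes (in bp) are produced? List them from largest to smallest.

120, 95, 30 bp

Rko68II sites (ACTAGT) start at positions 27, 122.
Rko68II cuts after base 4 of each site, so after positions 30, 125.
Linear molecule, 2 cuts → 3 fragments:
  1–30 → 30 bp
  31–125 → 95 bp
  126–245 → 120 bp
Sorted largest to smallest: 120, 95, 30 bp.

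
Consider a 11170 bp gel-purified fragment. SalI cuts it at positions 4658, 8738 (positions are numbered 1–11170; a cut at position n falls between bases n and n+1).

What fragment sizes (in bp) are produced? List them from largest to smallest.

4658, 4080, 2432 bp

Linear molecule, 2 cuts → 3 fragments:
  4658 − 0 = 4658 bp
  8738 − 4658 = 4080 bp
  11170 − 8738 = 2432 bp
Sorted largest to smallest: 4658, 4080, 2432 bp.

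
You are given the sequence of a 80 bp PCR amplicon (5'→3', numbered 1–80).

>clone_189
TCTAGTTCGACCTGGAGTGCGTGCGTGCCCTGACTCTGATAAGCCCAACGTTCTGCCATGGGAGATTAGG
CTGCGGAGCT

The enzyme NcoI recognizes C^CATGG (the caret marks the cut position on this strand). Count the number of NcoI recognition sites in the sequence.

CCATGG occurs starting at position 56.
NcoI cuts at 1 site.

1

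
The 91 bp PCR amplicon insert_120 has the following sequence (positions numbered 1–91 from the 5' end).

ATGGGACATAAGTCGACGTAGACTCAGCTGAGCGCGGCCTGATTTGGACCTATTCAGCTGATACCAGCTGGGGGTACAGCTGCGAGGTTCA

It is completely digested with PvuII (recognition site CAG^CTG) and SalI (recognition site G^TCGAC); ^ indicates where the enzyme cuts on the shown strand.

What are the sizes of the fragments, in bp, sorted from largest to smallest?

30, 15, 12, 12, 12, 10 bp

PvuII sites (CAGCTG) start at positions 25, 55, 65, 77.
PvuII cuts after base 3 of each site, so after positions 27, 57, 67, 79.
The SalI site (GTCGAC) starts at position 12.
SalI cuts after the first base of each site, so after position 12.
Combined cut positions: 12, 27, 57, 67, 79.
Linear molecule, 5 cuts → 6 fragments:
  1–12 → 12 bp
  13–27 → 15 bp
  28–57 → 30 bp
  58–67 → 10 bp
  68–79 → 12 bp
  80–91 → 12 bp
Sorted largest to smallest: 30, 15, 12, 12, 12, 10 bp.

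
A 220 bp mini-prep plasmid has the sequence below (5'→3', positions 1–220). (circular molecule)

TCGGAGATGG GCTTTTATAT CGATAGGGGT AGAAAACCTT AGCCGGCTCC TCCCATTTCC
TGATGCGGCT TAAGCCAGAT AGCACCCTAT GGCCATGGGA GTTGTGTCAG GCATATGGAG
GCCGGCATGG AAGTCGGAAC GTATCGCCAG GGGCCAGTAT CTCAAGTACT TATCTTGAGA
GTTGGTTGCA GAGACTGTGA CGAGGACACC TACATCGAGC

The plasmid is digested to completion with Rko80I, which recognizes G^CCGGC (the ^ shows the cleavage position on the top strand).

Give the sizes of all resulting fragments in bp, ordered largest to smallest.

Rko80I sites (GCCGGC) start at positions 42, 121.
Rko80I cuts after the first base of each site, so after positions 42, 121.
Circular molecule, 2 cuts → 2 fragments:
  43–121 → 79 bp
  122–220 then 1–42 → 99 + 42 = 141 bp
Sorted largest to smallest: 141, 79 bp.

141, 79 bp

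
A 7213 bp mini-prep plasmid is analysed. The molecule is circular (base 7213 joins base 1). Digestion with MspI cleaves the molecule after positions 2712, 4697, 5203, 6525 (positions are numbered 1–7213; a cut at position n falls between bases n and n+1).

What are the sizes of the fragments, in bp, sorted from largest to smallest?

3400, 1985, 1322, 506 bp

Circular molecule, 4 cuts → 4 fragments:
  4697 − 2712 = 1985 bp
  5203 − 4697 = 506 bp
  6525 − 5203 = 1322 bp
  wrap: 7213 − 6525 + 2712 = 3400 bp
Sorted largest to smallest: 3400, 1985, 1322, 506 bp.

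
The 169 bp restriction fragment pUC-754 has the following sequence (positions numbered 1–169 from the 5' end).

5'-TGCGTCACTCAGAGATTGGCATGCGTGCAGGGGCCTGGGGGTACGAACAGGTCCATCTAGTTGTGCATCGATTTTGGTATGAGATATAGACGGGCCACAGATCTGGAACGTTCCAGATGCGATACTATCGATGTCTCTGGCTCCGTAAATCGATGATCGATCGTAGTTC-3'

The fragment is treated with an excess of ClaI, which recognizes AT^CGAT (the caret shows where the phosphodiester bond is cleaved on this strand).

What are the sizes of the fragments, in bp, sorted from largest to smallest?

ClaI sites (ATCGAT) start at positions 67, 127, 149, 156.
ClaI cuts after base 2 of each site, so after positions 68, 128, 150, 157.
Linear molecule, 4 cuts → 5 fragments:
  1–68 → 68 bp
  69–128 → 60 bp
  129–150 → 22 bp
  151–157 → 7 bp
  158–169 → 12 bp
Sorted largest to smallest: 68, 60, 22, 12, 7 bp.

68, 60, 22, 12, 7 bp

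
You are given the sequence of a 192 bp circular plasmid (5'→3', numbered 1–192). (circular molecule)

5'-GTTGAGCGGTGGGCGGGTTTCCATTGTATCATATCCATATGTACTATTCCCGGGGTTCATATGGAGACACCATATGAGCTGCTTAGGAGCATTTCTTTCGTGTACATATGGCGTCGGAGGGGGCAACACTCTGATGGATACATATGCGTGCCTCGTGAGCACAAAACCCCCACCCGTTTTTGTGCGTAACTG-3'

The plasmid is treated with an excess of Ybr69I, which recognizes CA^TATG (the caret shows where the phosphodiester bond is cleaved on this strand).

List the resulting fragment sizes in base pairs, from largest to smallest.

87, 36, 34, 22, 13 bp

Ybr69I sites (CATATG) start at positions 36, 58, 71, 105, 141.
Ybr69I cuts after base 2 of each site, so after positions 37, 59, 72, 106, 142.
Circular molecule, 5 cuts → 5 fragments:
  38–59 → 22 bp
  60–72 → 13 bp
  73–106 → 34 bp
  107–142 → 36 bp
  143–192 then 1–37 → 50 + 37 = 87 bp
Sorted largest to smallest: 87, 36, 34, 22, 13 bp.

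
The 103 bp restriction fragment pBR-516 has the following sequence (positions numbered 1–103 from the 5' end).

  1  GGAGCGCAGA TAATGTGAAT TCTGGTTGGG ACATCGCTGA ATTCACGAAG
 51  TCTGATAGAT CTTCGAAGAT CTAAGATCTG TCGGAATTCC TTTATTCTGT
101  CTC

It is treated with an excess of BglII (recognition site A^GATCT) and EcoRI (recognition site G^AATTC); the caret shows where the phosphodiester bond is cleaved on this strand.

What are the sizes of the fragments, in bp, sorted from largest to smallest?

22, 19, 18, 17, 10, 10, 7 bp

BglII sites (AGATCT) start at positions 57, 67, 74.
BglII cuts after the first base of each site, so after positions 57, 67, 74.
EcoRI sites (GAATTC) start at positions 17, 39, 84.
EcoRI cuts after the first base of each site, so after positions 17, 39, 84.
Combined cut positions: 17, 39, 57, 67, 74, 84.
Linear molecule, 6 cuts → 7 fragments:
  1–17 → 17 bp
  18–39 → 22 bp
  40–57 → 18 bp
  58–67 → 10 bp
  68–74 → 7 bp
  75–84 → 10 bp
  85–103 → 19 bp
Sorted largest to smallest: 22, 19, 18, 17, 10, 10, 7 bp.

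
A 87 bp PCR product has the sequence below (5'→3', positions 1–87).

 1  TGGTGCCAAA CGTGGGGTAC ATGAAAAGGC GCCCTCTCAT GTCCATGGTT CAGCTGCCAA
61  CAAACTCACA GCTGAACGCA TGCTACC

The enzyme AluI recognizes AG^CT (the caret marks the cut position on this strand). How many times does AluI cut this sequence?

AGCT occurs starting at positions 52, 70.
AluI cuts at 2 sites.

2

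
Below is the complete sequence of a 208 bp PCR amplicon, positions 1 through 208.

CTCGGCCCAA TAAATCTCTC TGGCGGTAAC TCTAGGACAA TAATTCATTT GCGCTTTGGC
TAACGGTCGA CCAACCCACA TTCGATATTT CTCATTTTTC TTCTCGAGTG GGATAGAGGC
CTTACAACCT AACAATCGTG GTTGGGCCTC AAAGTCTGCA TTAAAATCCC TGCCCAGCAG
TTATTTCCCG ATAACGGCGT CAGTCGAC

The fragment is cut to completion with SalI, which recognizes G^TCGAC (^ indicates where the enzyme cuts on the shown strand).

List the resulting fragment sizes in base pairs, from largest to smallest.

137, 66, 5 bp

SalI sites (GTCGAC) start at positions 66, 203.
SalI cuts after the first base of each site, so after positions 66, 203.
Linear molecule, 2 cuts → 3 fragments:
  1–66 → 66 bp
  67–203 → 137 bp
  204–208 → 5 bp
Sorted largest to smallest: 137, 66, 5 bp.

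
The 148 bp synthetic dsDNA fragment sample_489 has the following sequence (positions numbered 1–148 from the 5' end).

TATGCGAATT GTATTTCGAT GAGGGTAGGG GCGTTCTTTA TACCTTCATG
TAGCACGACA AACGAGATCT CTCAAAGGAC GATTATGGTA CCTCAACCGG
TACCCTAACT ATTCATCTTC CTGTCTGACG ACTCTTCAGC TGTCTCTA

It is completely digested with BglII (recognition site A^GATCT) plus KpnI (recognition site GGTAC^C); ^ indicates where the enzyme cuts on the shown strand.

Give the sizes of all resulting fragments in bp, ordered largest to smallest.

65, 45, 26, 12 bp

The BglII site (AGATCT) starts at position 65.
BglII cuts after the first base of each site, so after position 65.
KpnI sites (GGTACC) start at positions 87, 99.
KpnI cuts after base 5 of each site (before the last base), so after positions 91, 103.
Combined cut positions: 65, 91, 103.
Linear molecule, 3 cuts → 4 fragments:
  1–65 → 65 bp
  66–91 → 26 bp
  92–103 → 12 bp
  104–148 → 45 bp
Sorted largest to smallest: 65, 45, 26, 12 bp.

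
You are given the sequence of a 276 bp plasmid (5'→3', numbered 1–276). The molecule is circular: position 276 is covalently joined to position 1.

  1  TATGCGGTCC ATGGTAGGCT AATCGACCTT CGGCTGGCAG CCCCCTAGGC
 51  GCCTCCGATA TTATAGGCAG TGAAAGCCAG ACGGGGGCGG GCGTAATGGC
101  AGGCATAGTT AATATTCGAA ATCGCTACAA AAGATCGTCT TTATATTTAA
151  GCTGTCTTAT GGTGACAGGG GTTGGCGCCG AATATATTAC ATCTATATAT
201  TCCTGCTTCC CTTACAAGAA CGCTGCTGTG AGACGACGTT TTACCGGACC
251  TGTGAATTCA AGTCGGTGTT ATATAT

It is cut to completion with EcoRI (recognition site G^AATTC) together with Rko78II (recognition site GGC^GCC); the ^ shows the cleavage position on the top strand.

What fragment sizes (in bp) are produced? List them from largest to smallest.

126, 78, 72 bp

The EcoRI site (GAATTC) starts at position 254.
EcoRI cuts after the first base of each site, so after position 254.
Rko78II sites (GGCGCC) start at positions 48, 174.
Rko78II cuts after base 3 of each site, so after positions 50, 176.
Combined cut positions: 50, 176, 254.
Circular molecule, 3 cuts → 3 fragments:
  51–176 → 126 bp
  177–254 → 78 bp
  255–276 then 1–50 → 22 + 50 = 72 bp
Sorted largest to smallest: 126, 78, 72 bp.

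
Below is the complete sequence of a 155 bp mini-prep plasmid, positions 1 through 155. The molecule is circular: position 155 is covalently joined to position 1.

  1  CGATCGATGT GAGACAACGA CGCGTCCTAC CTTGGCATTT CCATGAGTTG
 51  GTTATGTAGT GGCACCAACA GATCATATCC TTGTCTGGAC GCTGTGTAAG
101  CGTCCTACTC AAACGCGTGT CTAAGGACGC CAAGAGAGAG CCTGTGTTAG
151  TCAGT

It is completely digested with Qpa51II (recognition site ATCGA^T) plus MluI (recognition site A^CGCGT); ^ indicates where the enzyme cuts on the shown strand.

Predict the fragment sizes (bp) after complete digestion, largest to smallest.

The Qpa51II site (ATCGAT) starts at position 3.
Qpa51II cuts after base 5 of each site (before the last base), so after position 7.
MluI sites (ACGCGT) start at positions 20, 113.
MluI cuts after the first base of each site, so after positions 20, 113.
Combined cut positions: 7, 20, 113.
Circular molecule, 3 cuts → 3 fragments:
  8–20 → 13 bp
  21–113 → 93 bp
  114–155 then 1–7 → 42 + 7 = 49 bp
Sorted largest to smallest: 93, 49, 13 bp.

93, 49, 13 bp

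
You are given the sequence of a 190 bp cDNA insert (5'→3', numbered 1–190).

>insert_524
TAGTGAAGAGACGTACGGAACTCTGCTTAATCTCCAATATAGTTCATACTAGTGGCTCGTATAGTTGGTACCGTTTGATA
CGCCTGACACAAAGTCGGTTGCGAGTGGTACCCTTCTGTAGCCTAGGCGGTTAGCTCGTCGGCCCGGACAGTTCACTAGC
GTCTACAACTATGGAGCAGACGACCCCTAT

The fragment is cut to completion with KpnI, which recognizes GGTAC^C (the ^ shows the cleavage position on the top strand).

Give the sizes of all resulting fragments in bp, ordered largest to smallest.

79, 71, 40 bp

KpnI sites (GGTACC) start at positions 67, 107.
KpnI cuts after base 5 of each site (before the last base), so after positions 71, 111.
Linear molecule, 2 cuts → 3 fragments:
  1–71 → 71 bp
  72–111 → 40 bp
  112–190 → 79 bp
Sorted largest to smallest: 79, 71, 40 bp.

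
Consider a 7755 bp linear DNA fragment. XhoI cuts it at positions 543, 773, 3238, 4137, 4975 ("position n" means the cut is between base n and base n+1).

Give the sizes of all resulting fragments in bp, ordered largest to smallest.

Linear molecule, 5 cuts → 6 fragments:
  543 − 0 = 543 bp
  773 − 543 = 230 bp
  3238 − 773 = 2465 bp
  4137 − 3238 = 899 bp
  4975 − 4137 = 838 bp
  7755 − 4975 = 2780 bp
Sorted largest to smallest: 2780, 2465, 899, 838, 543, 230 bp.

2780, 2465, 899, 838, 543, 230 bp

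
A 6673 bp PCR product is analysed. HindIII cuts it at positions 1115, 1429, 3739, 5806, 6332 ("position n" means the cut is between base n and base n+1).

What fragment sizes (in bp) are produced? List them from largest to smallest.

Linear molecule, 5 cuts → 6 fragments:
  1115 − 0 = 1115 bp
  1429 − 1115 = 314 bp
  3739 − 1429 = 2310 bp
  5806 − 3739 = 2067 bp
  6332 − 5806 = 526 bp
  6673 − 6332 = 341 bp
Sorted largest to smallest: 2310, 2067, 1115, 526, 341, 314 bp.

2310, 2067, 1115, 526, 341, 314 bp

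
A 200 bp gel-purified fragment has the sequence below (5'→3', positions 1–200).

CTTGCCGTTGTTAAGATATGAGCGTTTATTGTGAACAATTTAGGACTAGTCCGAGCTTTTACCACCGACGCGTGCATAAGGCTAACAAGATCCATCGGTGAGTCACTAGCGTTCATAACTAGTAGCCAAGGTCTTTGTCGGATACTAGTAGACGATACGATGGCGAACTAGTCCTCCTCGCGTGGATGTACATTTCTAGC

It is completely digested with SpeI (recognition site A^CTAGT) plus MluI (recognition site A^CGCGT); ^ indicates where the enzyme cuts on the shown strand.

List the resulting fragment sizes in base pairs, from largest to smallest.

SpeI sites (ACTAGT) start at positions 45, 118, 144, 167.
SpeI cuts after the first base of each site, so after positions 45, 118, 144, 167.
The MluI site (ACGCGT) starts at position 68.
MluI cuts after the first base of each site, so after position 68.
Combined cut positions: 45, 68, 118, 144, 167.
Linear molecule, 5 cuts → 6 fragments:
  1–45 → 45 bp
  46–68 → 23 bp
  69–118 → 50 bp
  119–144 → 26 bp
  145–167 → 23 bp
  168–200 → 33 bp
Sorted largest to smallest: 50, 45, 33, 26, 23, 23 bp.

50, 45, 33, 26, 23, 23 bp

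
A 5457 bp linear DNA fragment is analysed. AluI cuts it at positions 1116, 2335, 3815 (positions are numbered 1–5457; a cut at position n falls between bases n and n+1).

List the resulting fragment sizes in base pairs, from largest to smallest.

1642, 1480, 1219, 1116 bp

Linear molecule, 3 cuts → 4 fragments:
  1116 − 0 = 1116 bp
  2335 − 1116 = 1219 bp
  3815 − 2335 = 1480 bp
  5457 − 3815 = 1642 bp
Sorted largest to smallest: 1642, 1480, 1219, 1116 bp.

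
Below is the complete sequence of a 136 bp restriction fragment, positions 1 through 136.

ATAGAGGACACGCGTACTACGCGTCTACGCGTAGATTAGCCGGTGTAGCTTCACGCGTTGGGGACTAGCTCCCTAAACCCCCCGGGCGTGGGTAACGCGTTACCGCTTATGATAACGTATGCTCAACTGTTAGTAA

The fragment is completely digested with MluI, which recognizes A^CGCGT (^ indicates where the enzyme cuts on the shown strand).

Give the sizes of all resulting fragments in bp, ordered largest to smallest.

42, 41, 26, 10, 9, 8 bp

MluI sites (ACGCGT) start at positions 10, 19, 27, 53, 95.
MluI cuts after the first base of each site, so after positions 10, 19, 27, 53, 95.
Linear molecule, 5 cuts → 6 fragments:
  1–10 → 10 bp
  11–19 → 9 bp
  20–27 → 8 bp
  28–53 → 26 bp
  54–95 → 42 bp
  96–136 → 41 bp
Sorted largest to smallest: 42, 41, 26, 10, 9, 8 bp.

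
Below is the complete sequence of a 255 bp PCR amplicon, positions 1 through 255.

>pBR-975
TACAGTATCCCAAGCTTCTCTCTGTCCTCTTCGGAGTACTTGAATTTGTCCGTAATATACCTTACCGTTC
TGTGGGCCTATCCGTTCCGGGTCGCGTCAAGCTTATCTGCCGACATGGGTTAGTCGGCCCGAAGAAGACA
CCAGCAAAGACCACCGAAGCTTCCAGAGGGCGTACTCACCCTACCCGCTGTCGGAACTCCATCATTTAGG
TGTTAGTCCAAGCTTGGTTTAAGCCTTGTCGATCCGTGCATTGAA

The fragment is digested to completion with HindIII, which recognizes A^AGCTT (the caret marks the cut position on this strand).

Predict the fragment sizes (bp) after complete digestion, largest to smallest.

HindIII sites (AAGCTT) start at positions 12, 99, 157, 220.
HindIII cuts after the first base of each site, so after positions 12, 99, 157, 220.
Linear molecule, 4 cuts → 5 fragments:
  1–12 → 12 bp
  13–99 → 87 bp
  100–157 → 58 bp
  158–220 → 63 bp
  221–255 → 35 bp
Sorted largest to smallest: 87, 63, 58, 35, 12 bp.

87, 63, 58, 35, 12 bp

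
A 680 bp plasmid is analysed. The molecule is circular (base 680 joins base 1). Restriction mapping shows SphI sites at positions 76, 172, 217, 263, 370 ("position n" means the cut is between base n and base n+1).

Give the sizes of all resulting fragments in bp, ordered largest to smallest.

Circular molecule, 5 cuts → 5 fragments:
  172 − 76 = 96 bp
  217 − 172 = 45 bp
  263 − 217 = 46 bp
  370 − 263 = 107 bp
  wrap: 680 − 370 + 76 = 386 bp
Sorted largest to smallest: 386, 107, 96, 46, 45 bp.

386, 107, 96, 46, 45 bp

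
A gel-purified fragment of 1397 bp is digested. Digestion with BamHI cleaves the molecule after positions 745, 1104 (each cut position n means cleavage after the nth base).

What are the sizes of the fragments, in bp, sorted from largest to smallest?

745, 359, 293 bp

Linear molecule, 2 cuts → 3 fragments:
  745 − 0 = 745 bp
  1104 − 745 = 359 bp
  1397 − 1104 = 293 bp
Sorted largest to smallest: 745, 359, 293 bp.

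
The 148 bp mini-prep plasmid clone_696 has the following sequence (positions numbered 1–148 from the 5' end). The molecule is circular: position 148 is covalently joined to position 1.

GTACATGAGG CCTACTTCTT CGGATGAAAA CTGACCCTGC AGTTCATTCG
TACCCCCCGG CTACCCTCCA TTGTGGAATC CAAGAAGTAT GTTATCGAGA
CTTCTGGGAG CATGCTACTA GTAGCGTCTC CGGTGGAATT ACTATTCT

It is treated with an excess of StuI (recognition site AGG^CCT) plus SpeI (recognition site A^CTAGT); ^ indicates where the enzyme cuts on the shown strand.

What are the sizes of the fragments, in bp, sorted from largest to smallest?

107, 41 bp

The StuI site (AGGCCT) starts at position 8.
StuI cuts after base 3 of each site, so after position 10.
The SpeI site (ACTAGT) starts at position 117.
SpeI cuts after the first base of each site, so after position 117.
Combined cut positions: 10, 117.
Circular molecule, 2 cuts → 2 fragments:
  11–117 → 107 bp
  118–148 then 1–10 → 31 + 10 = 41 bp
Sorted largest to smallest: 107, 41 bp.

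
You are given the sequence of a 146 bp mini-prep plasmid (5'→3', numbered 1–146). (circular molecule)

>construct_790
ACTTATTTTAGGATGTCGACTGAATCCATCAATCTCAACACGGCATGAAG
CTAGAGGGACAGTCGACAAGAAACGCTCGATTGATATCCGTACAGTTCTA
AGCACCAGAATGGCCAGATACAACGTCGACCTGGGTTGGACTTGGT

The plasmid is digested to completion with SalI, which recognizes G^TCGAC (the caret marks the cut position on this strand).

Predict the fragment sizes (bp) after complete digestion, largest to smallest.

SalI sites (GTCGAC) start at positions 15, 62, 125.
SalI cuts after the first base of each site, so after positions 15, 62, 125.
Circular molecule, 3 cuts → 3 fragments:
  16–62 → 47 bp
  63–125 → 63 bp
  126–146 then 1–15 → 21 + 15 = 36 bp
Sorted largest to smallest: 63, 47, 36 bp.

63, 47, 36 bp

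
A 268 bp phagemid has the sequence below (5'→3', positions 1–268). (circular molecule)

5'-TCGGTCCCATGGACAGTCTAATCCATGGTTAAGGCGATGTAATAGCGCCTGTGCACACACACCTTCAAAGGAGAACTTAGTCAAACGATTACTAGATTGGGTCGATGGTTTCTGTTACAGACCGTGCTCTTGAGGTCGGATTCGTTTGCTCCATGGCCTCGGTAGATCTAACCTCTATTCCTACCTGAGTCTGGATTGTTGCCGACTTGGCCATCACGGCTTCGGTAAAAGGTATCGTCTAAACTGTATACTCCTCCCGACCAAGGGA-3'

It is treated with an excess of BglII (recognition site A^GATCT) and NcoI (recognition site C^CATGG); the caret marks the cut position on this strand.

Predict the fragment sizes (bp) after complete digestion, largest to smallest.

The BglII site (AGATCT) starts at position 164.
BglII cuts after the first base of each site, so after position 164.
NcoI sites (CCATGG) start at positions 7, 23, 151.
NcoI cuts after the first base of each site, so after positions 7, 23, 151.
Combined cut positions: 7, 23, 151, 164.
Circular molecule, 4 cuts → 4 fragments:
  8–23 → 16 bp
  24–151 → 128 bp
  152–164 → 13 bp
  165–268 then 1–7 → 104 + 7 = 111 bp
Sorted largest to smallest: 128, 111, 16, 13 bp.

128, 111, 16, 13 bp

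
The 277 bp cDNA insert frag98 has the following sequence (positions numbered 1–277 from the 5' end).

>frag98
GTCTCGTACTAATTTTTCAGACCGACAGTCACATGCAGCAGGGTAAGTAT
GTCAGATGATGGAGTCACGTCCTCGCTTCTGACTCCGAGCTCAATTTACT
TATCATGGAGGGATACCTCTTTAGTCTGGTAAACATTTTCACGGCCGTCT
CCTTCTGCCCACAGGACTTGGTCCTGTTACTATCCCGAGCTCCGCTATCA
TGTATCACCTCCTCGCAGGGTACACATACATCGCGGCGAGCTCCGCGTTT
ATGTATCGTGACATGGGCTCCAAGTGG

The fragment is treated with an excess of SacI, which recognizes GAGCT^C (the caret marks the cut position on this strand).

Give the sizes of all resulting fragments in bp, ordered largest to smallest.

100, 91, 51, 35 bp

SacI sites (GAGCTC) start at positions 87, 187, 238.
SacI cuts after base 5 of each site (before the last base), so after positions 91, 191, 242.
Linear molecule, 3 cuts → 4 fragments:
  1–91 → 91 bp
  92–191 → 100 bp
  192–242 → 51 bp
  243–277 → 35 bp
Sorted largest to smallest: 100, 91, 51, 35 bp.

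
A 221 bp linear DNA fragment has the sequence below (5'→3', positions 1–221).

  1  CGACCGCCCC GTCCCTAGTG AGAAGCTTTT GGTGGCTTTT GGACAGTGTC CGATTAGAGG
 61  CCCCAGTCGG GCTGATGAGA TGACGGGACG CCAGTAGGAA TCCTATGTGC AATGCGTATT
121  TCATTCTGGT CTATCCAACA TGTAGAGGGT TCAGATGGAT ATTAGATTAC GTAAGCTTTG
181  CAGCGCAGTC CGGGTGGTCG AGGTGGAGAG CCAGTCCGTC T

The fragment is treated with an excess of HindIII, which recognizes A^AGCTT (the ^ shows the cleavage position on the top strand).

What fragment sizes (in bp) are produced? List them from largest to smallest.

HindIII sites (AAGCTT) start at positions 23, 173.
HindIII cuts after the first base of each site, so after positions 23, 173.
Linear molecule, 2 cuts → 3 fragments:
  1–23 → 23 bp
  24–173 → 150 bp
  174–221 → 48 bp
Sorted largest to smallest: 150, 48, 23 bp.

150, 48, 23 bp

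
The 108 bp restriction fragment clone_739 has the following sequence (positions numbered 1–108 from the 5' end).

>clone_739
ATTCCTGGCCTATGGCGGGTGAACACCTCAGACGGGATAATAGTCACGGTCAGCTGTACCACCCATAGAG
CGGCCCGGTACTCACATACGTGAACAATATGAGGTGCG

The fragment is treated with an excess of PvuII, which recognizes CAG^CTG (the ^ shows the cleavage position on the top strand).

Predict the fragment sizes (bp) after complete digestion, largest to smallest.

The PvuII site (CAGCTG) starts at position 51.
PvuII cuts after base 3 of each site, so after position 53.
Linear molecule, 1 cut → 2 fragments:
  1–53 → 53 bp
  54–108 → 55 bp
Sorted largest to smallest: 55, 53 bp.

55, 53 bp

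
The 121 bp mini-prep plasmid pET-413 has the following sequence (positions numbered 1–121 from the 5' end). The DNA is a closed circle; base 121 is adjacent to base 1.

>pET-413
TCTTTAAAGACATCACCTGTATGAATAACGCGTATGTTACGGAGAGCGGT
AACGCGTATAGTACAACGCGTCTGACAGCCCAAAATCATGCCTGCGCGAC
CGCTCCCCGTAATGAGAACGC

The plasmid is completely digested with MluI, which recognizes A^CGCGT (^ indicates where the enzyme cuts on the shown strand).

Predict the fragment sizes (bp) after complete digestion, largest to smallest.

83, 24, 14 bp

MluI sites (ACGCGT) start at positions 28, 52, 66.
MluI cuts after the first base of each site, so after positions 28, 52, 66.
Circular molecule, 3 cuts → 3 fragments:
  29–52 → 24 bp
  53–66 → 14 bp
  67–121 then 1–28 → 55 + 28 = 83 bp
Sorted largest to smallest: 83, 24, 14 bp.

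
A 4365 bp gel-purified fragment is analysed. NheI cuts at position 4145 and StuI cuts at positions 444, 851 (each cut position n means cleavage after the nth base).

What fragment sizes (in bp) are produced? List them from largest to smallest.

3294, 444, 407, 220 bp

Combined cut positions (sorted): 444, 851, 4145.
Linear molecule, 3 cuts → 4 fragments:
  444 − 0 = 444 bp
  851 − 444 = 407 bp
  4145 − 851 = 3294 bp
  4365 − 4145 = 220 bp
Sorted largest to smallest: 3294, 444, 407, 220 bp.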